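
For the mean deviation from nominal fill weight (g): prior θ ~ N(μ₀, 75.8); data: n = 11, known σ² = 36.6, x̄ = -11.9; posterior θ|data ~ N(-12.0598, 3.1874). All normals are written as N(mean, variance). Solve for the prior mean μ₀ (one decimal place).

The posterior mean is a precision-weighted average: μ_n = (τ₀μ₀ + τ_data·x̄)/(τ₀+τ_data), with τ₀=1/σ₀² and τ_data=n/σ².
Here τ₀ = 1/75.8 = 0.013193 and τ_data = 11/36.6 = 0.300546, so τ_n = 0.313739.
Rearranging for μ₀: μ₀ = (μ_n·τ_n − τ_data·x̄)/τ₀ = (-12.0598·0.313739 − 0.300546·-11.9) / 0.013193 = -0.207132/0.013193 ≈ -15.7.

μ₀ = -15.7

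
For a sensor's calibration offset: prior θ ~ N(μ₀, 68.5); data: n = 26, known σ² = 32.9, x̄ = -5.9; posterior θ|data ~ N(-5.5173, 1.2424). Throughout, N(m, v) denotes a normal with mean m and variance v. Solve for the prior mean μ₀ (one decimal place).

μ₀ = 15.2

With known observation variance, the Normal–Normal posterior has precision τ_n = τ₀ + n/σ² and mean μ_n = (τ₀μ₀ + (n/σ²)x̄)/τ_n.
Here τ₀ = 1/68.5 = 0.014599 and τ_data = 26/32.9 = 0.790274, so τ_n = 0.804873.
Rearranging for μ₀: μ₀ = (μ_n·τ_n − τ_data·x̄)/τ₀ = (-5.5173·0.804873 − 0.790274·-5.9) / 0.014599 = 0.221891/0.014599 ≈ 15.2.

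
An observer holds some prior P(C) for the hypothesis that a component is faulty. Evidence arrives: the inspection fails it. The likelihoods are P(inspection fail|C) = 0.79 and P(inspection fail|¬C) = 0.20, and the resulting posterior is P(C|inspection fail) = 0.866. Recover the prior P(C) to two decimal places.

P(C) = 0.62

Bayes' rule in odds form gives O(C|E) = O(C)·[P(E|C)/P(E|¬C)], hence O(C) = O(C|E)/LR.
Posterior odds = 0.866/(1−0.866) = 6.4627. LR = 0.79/0.20 = 3.9500.
Prior odds = 6.4627/3.9500 = 1.6361, so P(C) = 1.6361/(1+1.6361) ≈ 0.62.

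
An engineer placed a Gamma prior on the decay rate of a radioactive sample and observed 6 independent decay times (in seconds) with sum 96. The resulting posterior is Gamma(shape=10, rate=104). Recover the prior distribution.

For an exponential likelihood with a Gamma(α, β) prior on the rate, n observations with total T give posterior Gamma(α+n, β+T).
So α = 10 − 6 = 4 and β = 104 − 96 = 8.

Gamma(shape=4, rate=8)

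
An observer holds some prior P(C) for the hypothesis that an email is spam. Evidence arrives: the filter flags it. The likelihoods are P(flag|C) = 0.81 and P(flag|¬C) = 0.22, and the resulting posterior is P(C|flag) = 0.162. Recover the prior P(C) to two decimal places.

P(C) = 0.05

In odds form, posterior odds = prior odds × likelihood ratio, so prior odds = posterior odds ÷ LR.
Posterior odds = 0.162/(1−0.162) = 0.1933. LR = 0.81/0.22 = 3.6818.
Prior odds = 0.1933/3.6818 = 0.0525, so P(C) = 0.0525/(1+0.0525) ≈ 0.05.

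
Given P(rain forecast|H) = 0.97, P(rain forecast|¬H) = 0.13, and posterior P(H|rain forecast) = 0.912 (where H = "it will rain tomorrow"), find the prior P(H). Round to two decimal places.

Bayes' rule in odds form gives O(H|E) = O(H)·[P(E|H)/P(E|¬H)], hence O(H) = O(H|E)/LR.
Posterior odds = 0.912/(1−0.912) = 10.3636. LR = 0.97/0.13 = 7.4615.
Prior odds = 10.3636/7.4615 = 1.3889, so P(H) = 1.3889/(1+1.3889) ≈ 0.58.

P(H) = 0.58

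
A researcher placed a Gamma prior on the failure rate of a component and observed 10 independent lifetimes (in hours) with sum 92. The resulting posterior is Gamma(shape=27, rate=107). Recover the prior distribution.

Gamma(shape=17, rate=15)

For an exponential likelihood with a Gamma(α, β) prior on the rate, n observations with total T give posterior Gamma(α+n, β+T).
So α = 27 − 10 = 17 and β = 107 − 92 = 15.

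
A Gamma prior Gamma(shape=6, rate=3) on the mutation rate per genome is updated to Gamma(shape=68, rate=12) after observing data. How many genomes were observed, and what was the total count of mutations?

n = 9 genomes with total 62 mutations

Gamma–Poisson conjugacy: posterior shape = α + Σxᵢ, posterior rate = β + n.
Matching: Σxᵢ = 68 − 6 = 62 and n = 12 − 3 = 9.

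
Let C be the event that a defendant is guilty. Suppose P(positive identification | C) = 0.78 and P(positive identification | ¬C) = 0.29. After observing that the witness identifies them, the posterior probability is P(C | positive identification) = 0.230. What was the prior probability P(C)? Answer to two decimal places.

In odds form, posterior odds = prior odds × likelihood ratio, so prior odds = posterior odds ÷ LR.
Posterior odds = 0.230/(1−0.230) = 0.2987. LR = 0.78/0.29 = 2.6897.
Prior odds = 0.2987/2.6897 = 0.1111, so P(C) = 0.1111/(1+0.1111) ≈ 0.10.

P(C) = 0.10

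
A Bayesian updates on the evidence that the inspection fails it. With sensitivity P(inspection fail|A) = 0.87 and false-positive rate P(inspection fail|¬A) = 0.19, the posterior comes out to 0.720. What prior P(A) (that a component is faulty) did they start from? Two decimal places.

In odds form, posterior odds = prior odds × likelihood ratio, so prior odds = posterior odds ÷ LR.
Posterior odds = 0.720/(1−0.720) = 2.5714. LR = 0.87/0.19 = 4.5789.
Prior odds = 2.5714/4.5789 = 0.5616, so P(A) = 0.5616/(1+0.5616) ≈ 0.36.

P(A) = 0.36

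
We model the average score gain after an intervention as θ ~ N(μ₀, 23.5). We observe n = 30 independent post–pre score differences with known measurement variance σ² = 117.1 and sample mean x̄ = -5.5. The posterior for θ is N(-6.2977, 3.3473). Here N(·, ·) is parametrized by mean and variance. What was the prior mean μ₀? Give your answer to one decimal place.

μ₀ = -11.1

With known observation variance, the Normal–Normal posterior has precision τ_n = τ₀ + n/σ² and mean μ_n = (τ₀μ₀ + (n/σ²)x̄)/τ_n.
Here τ₀ = 1/23.5 = 0.042553 and τ_data = 30/117.1 = 0.256191, so τ_n = 0.298744.
Rearranging for μ₀: μ₀ = (μ_n·τ_n − τ_data·x̄)/τ₀ = (-6.2977·0.298744 − 0.256191·-5.5) / 0.042553 = -0.472350/0.042553 ≈ -11.1.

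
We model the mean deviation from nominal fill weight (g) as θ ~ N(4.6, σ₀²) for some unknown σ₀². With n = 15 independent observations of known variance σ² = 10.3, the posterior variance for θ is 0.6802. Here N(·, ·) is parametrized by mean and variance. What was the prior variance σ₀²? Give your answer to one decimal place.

σ₀² = 72.2

For the Normal–Normal model with known σ², precisions add: τ_n = τ₀ + n/σ².
So 1/σ₀² = 1/0.6802 − 15/10.3 = 1.470156 − 1.456311 = 0.013845.
Hence σ₀² = 1/0.013845 ≈ 72.2.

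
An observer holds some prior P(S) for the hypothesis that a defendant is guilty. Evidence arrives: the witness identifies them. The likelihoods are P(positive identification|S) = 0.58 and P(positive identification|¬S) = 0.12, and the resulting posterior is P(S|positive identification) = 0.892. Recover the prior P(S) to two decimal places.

In odds form, posterior odds = prior odds × likelihood ratio, so prior odds = posterior odds ÷ LR.
Posterior odds = 0.892/(1−0.892) = 8.2593. LR = 0.58/0.12 = 4.8333.
Prior odds = 8.2593/4.8333 = 1.7088, so P(S) = 1.7088/(1+1.7088) ≈ 0.63.

P(S) = 0.63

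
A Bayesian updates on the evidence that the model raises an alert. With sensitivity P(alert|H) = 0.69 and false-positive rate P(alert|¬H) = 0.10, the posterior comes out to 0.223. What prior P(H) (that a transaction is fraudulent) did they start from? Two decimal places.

P(H) = 0.04

Bayes' rule in odds form gives O(H|E) = O(H)·[P(E|H)/P(E|¬H)], hence O(H) = O(H|E)/LR.
Posterior odds = 0.223/(1−0.223) = 0.2870. LR = 0.69/0.10 = 6.9000.
Prior odds = 0.2870/6.9000 = 0.0416, so P(H) = 0.0416/(1+0.0416) ≈ 0.04.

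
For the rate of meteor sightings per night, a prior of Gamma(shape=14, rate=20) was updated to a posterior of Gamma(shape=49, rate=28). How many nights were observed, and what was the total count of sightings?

A Gamma(α, β) prior (rate parametrization) on a Poisson rate with n observations summing to S gives posterior Gamma(α+S, β+n).
Matching: Σxᵢ = 49 − 14 = 35 and n = 28 − 20 = 8.

n = 8 nights with total 35 sightings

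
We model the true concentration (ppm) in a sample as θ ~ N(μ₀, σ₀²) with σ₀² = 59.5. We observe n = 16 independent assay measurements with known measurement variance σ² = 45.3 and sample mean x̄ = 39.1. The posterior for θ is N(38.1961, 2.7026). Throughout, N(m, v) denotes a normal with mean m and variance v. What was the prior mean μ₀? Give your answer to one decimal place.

With known observation variance, the Normal–Normal posterior has precision τ_n = τ₀ + n/σ² and mean μ_n = (τ₀μ₀ + (n/σ²)x̄)/τ_n.
Here τ₀ = 1/59.5 = 0.016807 and τ_data = 16/45.3 = 0.353201, so τ_n = 0.370008.
Rearranging for μ₀: μ₀ = (μ_n·τ_n − τ_data·x̄)/τ₀ = (38.1961·0.370008 − 0.353201·39.1) / 0.016807 = 0.322703/0.016807 ≈ 19.2.

μ₀ = 19.2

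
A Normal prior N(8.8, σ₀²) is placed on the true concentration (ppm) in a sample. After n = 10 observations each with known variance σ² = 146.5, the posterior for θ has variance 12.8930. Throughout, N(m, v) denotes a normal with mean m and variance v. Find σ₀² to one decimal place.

σ₀² = 107.5

Posterior precision equals prior precision plus data precision: 1/σ_n² = 1/σ₀² + n/σ².
So 1/σ₀² = 1/12.8930 − 10/146.5 = 0.077561 − 0.068259 = 0.009302.
Hence σ₀² = 1/0.009302 ≈ 107.5.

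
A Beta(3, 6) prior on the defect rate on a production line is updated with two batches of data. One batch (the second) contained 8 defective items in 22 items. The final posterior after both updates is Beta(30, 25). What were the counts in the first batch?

Sequential conjugate updates are equivalent to a single update on the pooled data, so total successes = posterior α − prior α and total failures = posterior β − prior β.
Total across both batches: 30−3=27 defective items, 25−6=19 good items.
Subtract the second batch: 27−8=19 defective items and 19−14=5 good items.

19 defective items and 5 good items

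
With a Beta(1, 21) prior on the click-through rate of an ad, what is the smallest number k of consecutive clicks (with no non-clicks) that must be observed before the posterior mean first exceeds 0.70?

After k clicks and 0 non-clicks the posterior is Beta(1+k, 21), with mean (1+k)/(1+21+k).
Set (1+k)/(22+k) > 0.70 and solve: k > (0.70·22 − 1)/(1 − 0.70) = 48.000.
The smallest integer exceeding 48.000 is 49, and checking k=49: (50)/(71) = 0.7042 > 0.70.

k = 49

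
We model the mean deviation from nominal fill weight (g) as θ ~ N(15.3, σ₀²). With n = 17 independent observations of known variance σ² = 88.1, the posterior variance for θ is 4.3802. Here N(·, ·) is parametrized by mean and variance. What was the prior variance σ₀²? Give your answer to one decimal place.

For the Normal–Normal model with known σ², precisions add: τ_n = τ₀ + n/σ².
So 1/σ₀² = 1/4.3802 − 17/88.1 = 0.228300 − 0.192963 = 0.035337.
Hence σ₀² = 1/0.035337 ≈ 28.3.

σ₀² = 28.3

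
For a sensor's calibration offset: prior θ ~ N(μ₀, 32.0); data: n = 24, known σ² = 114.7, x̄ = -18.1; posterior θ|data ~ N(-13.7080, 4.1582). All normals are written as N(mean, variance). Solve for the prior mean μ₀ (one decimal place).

The posterior mean is a precision-weighted average: μ_n = (τ₀μ₀ + τ_data·x̄)/(τ₀+τ_data), with τ₀=1/σ₀² and τ_data=n/σ².
Here τ₀ = 1/32.0 = 0.031250 and τ_data = 24/114.7 = 0.209241, so τ_n = 0.240491.
Rearranging for μ₀: μ₀ = (μ_n·τ_n − τ_data·x̄)/τ₀ = (-13.7080·0.240491 − 0.209241·-18.1) / 0.031250 = 0.490611/0.031250 ≈ 15.7.

μ₀ = 15.7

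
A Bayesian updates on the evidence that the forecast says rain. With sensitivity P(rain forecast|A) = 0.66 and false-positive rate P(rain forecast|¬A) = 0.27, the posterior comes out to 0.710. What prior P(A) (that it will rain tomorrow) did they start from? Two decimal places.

P(A) = 0.50

Bayes' rule in odds form gives O(A|E) = O(A)·[P(E|A)/P(E|¬A)], hence O(A) = O(A|E)/LR.
Posterior odds = 0.710/(1−0.710) = 2.4483. LR = 0.66/0.27 = 2.4444.
Prior odds = 2.4483/2.4444 = 1.0016, so P(A) = 1.0016/(1+1.0016) ≈ 0.50.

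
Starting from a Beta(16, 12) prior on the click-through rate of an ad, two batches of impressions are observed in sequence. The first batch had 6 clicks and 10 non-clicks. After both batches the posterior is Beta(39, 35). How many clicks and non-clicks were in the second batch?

17 clicks and 13 non-clicks

Because Beta–binomial updating is additive in the counts, the combined data contributed (α_post−α_prior, β_post−β_prior) successes and failures.
Total across both batches: 39−16=23 clicks, 35−12=23 non-clicks.
Subtract the first batch: 23−6=17 clicks and 23−10=13 non-clicks.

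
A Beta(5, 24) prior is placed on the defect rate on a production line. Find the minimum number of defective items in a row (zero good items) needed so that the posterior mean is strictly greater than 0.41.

k = 12

After k defective items and 0 good items the posterior is Beta(5+k, 24), with mean (5+k)/(5+24+k).
Set (5+k)/(29+k) > 0.41 and solve: k > (0.41·29 − 5)/(1 − 0.41) = 11.678.
The smallest integer exceeding 11.678 is 12.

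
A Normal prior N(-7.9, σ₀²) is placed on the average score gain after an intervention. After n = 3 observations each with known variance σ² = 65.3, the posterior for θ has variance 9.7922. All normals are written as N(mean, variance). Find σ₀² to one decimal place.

For the Normal–Normal model with known σ², precisions add: τ_n = τ₀ + n/σ².
So 1/σ₀² = 1/9.7922 − 3/65.3 = 0.102122 − 0.045942 = 0.056180.
Hence σ₀² = 1/0.056180 ≈ 17.8.

σ₀² = 17.8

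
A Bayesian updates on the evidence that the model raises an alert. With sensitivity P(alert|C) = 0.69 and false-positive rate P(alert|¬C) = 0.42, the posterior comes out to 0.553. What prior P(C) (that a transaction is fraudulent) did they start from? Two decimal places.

P(C) = 0.43

Bayes' rule in odds form gives O(C|E) = O(C)·[P(E|C)/P(E|¬C)], hence O(C) = O(C|E)/LR.
Posterior odds = 0.553/(1−0.553) = 1.2371. LR = 0.69/0.42 = 1.6429.
Prior odds = 1.2371/1.6429 = 0.7530, so P(C) = 0.7530/(1+0.7530) ≈ 0.43.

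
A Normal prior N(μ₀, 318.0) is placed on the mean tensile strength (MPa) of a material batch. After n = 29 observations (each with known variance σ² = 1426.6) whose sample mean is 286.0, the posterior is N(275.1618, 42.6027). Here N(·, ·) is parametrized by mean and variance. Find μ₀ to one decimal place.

With known observation variance, the Normal–Normal posterior has precision τ_n = τ₀ + n/σ² and mean μ_n = (τ₀μ₀ + (n/σ²)x̄)/τ_n.
Here τ₀ = 1/318.0 = 0.003145 and τ_data = 29/1426.6 = 0.020328, so τ_n = 0.023473.
Rearranging for μ₀: μ₀ = (μ_n·τ_n − τ_data·x̄)/τ₀ = (275.1618·0.023473 − 0.020328·286.0) / 0.003145 = 0.645065/0.003145 ≈ 205.1.

μ₀ = 205.1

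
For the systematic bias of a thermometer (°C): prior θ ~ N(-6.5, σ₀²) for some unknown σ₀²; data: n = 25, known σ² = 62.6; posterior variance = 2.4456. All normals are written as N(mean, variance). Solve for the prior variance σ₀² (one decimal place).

Posterior precision equals prior precision plus data precision: 1/σ_n² = 1/σ₀² + n/σ².
So 1/σ₀² = 1/2.4456 − 25/62.6 = 0.408898 − 0.399361 = 0.009537.
Hence σ₀² = 1/0.009537 ≈ 104.9.

σ₀² = 104.9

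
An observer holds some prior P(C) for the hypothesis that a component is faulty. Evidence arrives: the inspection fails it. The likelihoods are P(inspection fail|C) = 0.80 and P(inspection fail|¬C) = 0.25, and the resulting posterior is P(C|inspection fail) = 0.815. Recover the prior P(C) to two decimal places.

P(C) = 0.58

Bayes' rule in odds form gives O(C|E) = O(C)·[P(E|C)/P(E|¬C)], hence O(C) = O(C|E)/LR.
Posterior odds = 0.815/(1−0.815) = 4.4054. LR = 0.80/0.25 = 3.2000.
Prior odds = 4.4054/3.2000 = 1.3767, so P(C) = 1.3767/(1+1.3767) ≈ 0.58.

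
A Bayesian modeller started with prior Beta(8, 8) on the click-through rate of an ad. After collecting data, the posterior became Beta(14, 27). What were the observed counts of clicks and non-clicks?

Under Beta–binomial conjugacy the posterior parameters are (α+s, β+f).
So s = 14 − 8 = 6 and f = 27 − 8 = 19.

6 clicks and 19 non-clicks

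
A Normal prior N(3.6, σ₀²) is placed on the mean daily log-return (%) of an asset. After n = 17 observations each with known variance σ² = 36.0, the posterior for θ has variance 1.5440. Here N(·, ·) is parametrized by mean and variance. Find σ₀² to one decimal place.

For the Normal–Normal model with known σ², precisions add: τ_n = τ₀ + n/σ².
So 1/σ₀² = 1/1.5440 − 17/36.0 = 0.647668 − 0.472222 = 0.175446.
Hence σ₀² = 1/0.175446 ≈ 5.7.

σ₀² = 5.7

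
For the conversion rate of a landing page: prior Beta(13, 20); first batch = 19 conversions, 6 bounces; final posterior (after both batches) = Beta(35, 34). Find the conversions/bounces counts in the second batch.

3 conversions and 8 bounces

Because Beta–binomial updating is additive in the counts, the combined data contributed (α_post−α_prior, β_post−β_prior) successes and failures.
Total across both batches: 35−13=22 conversions, 34−20=14 bounces.
Subtract the first batch: 22−19=3 conversions and 14−6=8 bounces.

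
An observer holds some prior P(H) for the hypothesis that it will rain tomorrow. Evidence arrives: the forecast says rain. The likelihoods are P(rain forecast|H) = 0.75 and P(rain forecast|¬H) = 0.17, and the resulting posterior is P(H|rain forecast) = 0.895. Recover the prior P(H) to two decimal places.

P(H) = 0.66

Bayes' rule in odds form gives O(H|E) = O(H)·[P(E|H)/P(E|¬H)], hence O(H) = O(H|E)/LR.
Posterior odds = 0.895/(1−0.895) = 8.5238. LR = 0.75/0.17 = 4.4118.
Prior odds = 8.5238/4.4118 = 1.9320, so P(H) = 1.9320/(1+1.9320) ≈ 0.66.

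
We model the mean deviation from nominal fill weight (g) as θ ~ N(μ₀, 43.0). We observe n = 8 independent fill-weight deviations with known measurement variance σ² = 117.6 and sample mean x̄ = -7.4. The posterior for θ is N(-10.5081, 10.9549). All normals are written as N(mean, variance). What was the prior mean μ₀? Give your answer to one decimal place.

The posterior mean is a precision-weighted average: μ_n = (τ₀μ₀ + τ_data·x̄)/(τ₀+τ_data), with τ₀=1/σ₀² and τ_data=n/σ².
Here τ₀ = 1/43.0 = 0.023256 and τ_data = 8/117.6 = 0.068027, so τ_n = 0.091283.
Rearranging for μ₀: μ₀ = (μ_n·τ_n − τ_data·x̄)/τ₀ = (-10.5081·0.091283 − 0.068027·-7.4) / 0.023256 = -0.455811/0.023256 ≈ -19.6.

μ₀ = -19.6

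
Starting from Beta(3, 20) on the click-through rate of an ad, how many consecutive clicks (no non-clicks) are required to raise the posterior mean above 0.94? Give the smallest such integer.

After k clicks and 0 non-clicks the posterior is Beta(3+k, 20), with mean (3+k)/(3+20+k).
Set (3+k)/(23+k) > 0.94 and solve: k > (0.94·23 − 3)/(1 − 0.94) = 310.333.
The smallest integer exceeding 310.333 is 311.

k = 311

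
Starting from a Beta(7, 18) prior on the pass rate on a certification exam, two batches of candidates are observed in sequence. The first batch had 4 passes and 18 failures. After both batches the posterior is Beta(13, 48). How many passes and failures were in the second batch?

Sequential conjugate updates are equivalent to a single update on the pooled data, so total successes = posterior α − prior α and total failures = posterior β − prior β.
Total across both batches: 13−7=6 passes, 48−18=30 failures.
Subtract the first batch: 6−4=2 passes and 30−18=12 failures.

2 passes and 12 failures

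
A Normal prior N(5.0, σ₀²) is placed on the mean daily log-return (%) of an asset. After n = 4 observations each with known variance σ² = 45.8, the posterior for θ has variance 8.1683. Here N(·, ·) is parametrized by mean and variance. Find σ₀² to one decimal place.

Posterior precision equals prior precision plus data precision: 1/σ_n² = 1/σ₀² + n/σ².
So 1/σ₀² = 1/8.1683 − 4/45.8 = 0.122424 − 0.087336 = 0.035088.
Hence σ₀² = 1/0.035088 ≈ 28.5.

σ₀² = 28.5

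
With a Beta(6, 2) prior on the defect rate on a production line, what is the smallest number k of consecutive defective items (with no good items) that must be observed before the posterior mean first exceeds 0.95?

After k defective items and 0 good items the posterior is Beta(6+k, 2), with mean (6+k)/(6+2+k).
Set (6+k)/(8+k) > 0.95 and solve: k > (0.95·8 − 6)/(1 − 0.95) = 32.000.
The smallest integer exceeding 32.000 is 33.

k = 33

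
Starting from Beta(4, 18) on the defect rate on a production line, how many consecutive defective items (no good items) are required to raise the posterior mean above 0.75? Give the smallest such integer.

k = 51

After k defective items and 0 good items the posterior is Beta(4+k, 18), with mean (4+k)/(4+18+k).
Set (4+k)/(22+k) > 0.75 and solve: k > (0.75·22 − 4)/(1 − 0.75) = 50.000.
The smallest integer exceeding 50.000 is 51.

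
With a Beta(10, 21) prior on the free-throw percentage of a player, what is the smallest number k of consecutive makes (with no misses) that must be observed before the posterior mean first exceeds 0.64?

k = 28

After k makes and 0 misses the posterior is Beta(10+k, 21), with mean (10+k)/(10+21+k).
Set (10+k)/(31+k) > 0.64 and solve: k > (0.64·31 − 10)/(1 − 0.64) = 27.333.
The smallest integer exceeding 27.333 is 28.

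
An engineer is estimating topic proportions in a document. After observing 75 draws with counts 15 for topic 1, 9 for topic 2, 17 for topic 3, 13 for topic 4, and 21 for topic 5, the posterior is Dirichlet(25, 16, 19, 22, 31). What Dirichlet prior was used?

Dirichlet(10, 7, 2, 9, 10)

For a Dirichlet(α) prior with multinomial counts c, the posterior is Dirichlet(α + c) componentwise.
Subtract each count from the matching posterior parameter: 25−15=10, 16−9=7, 19−17=2, 22−13=9, 31−21=10.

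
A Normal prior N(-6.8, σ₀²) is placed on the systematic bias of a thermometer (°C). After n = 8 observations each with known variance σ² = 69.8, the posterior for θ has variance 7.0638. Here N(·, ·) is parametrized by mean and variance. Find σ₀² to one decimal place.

For the Normal–Normal model with known σ², precisions add: τ_n = τ₀ + n/σ².
So 1/σ₀² = 1/7.0638 − 8/69.8 = 0.141567 − 0.114613 = 0.026954.
Hence σ₀² = 1/0.026954 ≈ 37.1.

σ₀² = 37.1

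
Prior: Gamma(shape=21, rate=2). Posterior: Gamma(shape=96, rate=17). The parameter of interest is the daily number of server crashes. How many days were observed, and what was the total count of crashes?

n = 15 days with total 75 crashes

Gamma–Poisson conjugacy: posterior shape = α + Σxᵢ, posterior rate = β + n.
Matching: Σxᵢ = 96 − 21 = 75 and n = 17 − 2 = 15.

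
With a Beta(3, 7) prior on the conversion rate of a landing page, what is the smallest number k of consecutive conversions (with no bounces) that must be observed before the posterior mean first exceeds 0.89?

k = 54

After k conversions and 0 bounces the posterior is Beta(3+k, 7), with mean (3+k)/(3+7+k).
Set (3+k)/(10+k) > 0.89 and solve: k > (0.89·10 − 3)/(1 − 0.89) = 53.636.
The smallest integer exceeding 53.636 is 54.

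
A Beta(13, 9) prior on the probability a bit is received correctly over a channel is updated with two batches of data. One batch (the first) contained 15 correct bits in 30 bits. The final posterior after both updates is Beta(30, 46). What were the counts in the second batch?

2 correct bits and 22 errors

Sequential conjugate updates are equivalent to a single update on the pooled data, so total successes = posterior α − prior α and total failures = posterior β − prior β.
Total across both batches: 30−13=17 correct bits, 46−9=37 errors.
Subtract the first batch: 17−15=2 correct bits and 37−15=22 errors.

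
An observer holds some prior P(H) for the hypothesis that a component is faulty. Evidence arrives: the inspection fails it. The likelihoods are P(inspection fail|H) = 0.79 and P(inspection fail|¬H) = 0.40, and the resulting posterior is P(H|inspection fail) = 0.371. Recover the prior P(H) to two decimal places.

P(H) = 0.23

Bayes' rule in odds form gives O(H|E) = O(H)·[P(E|H)/P(E|¬H)], hence O(H) = O(H|E)/LR.
Posterior odds = 0.371/(1−0.371) = 0.5898. LR = 0.79/0.40 = 1.9750.
Prior odds = 0.5898/1.9750 = 0.2986, so P(H) = 0.2986/(1+0.2986) ≈ 0.23.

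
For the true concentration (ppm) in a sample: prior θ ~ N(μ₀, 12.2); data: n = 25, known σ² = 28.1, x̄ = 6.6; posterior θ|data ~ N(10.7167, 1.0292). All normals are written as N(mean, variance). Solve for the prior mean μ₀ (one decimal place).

The posterior mean is a precision-weighted average: μ_n = (τ₀μ₀ + τ_data·x̄)/(τ₀+τ_data), with τ₀=1/σ₀² and τ_data=n/σ².
Here τ₀ = 1/12.2 = 0.081967 and τ_data = 25/28.1 = 0.889680, so τ_n = 0.971647.
Rearranging for μ₀: μ₀ = (μ_n·τ_n − τ_data·x̄)/τ₀ = (10.7167·0.971647 − 0.889680·6.6) / 0.081967 = 4.540961/0.081967 ≈ 55.4.

μ₀ = 55.4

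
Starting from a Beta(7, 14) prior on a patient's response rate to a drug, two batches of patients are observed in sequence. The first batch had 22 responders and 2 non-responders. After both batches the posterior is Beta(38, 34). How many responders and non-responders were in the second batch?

Sequential conjugate updates are equivalent to a single update on the pooled data, so total successes = posterior α − prior α and total failures = posterior β − prior β.
Total across both batches: 38−7=31 responders, 34−14=20 non-responders.
Subtract the first batch: 31−22=9 responders and 20−2=18 non-responders.

9 responders and 18 non-responders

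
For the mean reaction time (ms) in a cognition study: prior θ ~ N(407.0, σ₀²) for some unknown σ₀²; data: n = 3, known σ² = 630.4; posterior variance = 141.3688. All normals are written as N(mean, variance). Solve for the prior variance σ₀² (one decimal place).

Posterior precision equals prior precision plus data precision: 1/σ_n² = 1/σ₀² + n/σ².
So 1/σ₀² = 1/141.3688 − 3/630.4 = 0.007074 − 0.004759 = 0.002315.
Hence σ₀² = 1/0.002315 ≈ 432.0.

σ₀² = 432.0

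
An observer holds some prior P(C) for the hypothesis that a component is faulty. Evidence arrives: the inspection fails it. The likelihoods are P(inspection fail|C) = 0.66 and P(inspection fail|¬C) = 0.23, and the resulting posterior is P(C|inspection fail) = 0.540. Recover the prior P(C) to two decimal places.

P(C) = 0.29

In odds form, posterior odds = prior odds × likelihood ratio, so prior odds = posterior odds ÷ LR.
Posterior odds = 0.540/(1−0.540) = 1.1739. LR = 0.66/0.23 = 2.8696.
Prior odds = 1.1739/2.8696 = 0.4091, so P(C) = 0.4091/(1+0.4091) ≈ 0.29.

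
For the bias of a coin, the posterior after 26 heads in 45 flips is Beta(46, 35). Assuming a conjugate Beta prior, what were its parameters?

Beta is conjugate to the binomial likelihood: posterior = Beta(a+s, b+f).
So a = 46 − 26 = 20 and b = 35 − 19 = 16.

Beta(20, 16)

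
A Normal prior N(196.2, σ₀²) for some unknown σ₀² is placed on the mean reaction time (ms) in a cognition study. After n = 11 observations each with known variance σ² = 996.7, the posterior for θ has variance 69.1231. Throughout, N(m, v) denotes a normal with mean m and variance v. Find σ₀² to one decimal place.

σ₀² = 291.5

Posterior precision equals prior precision plus data precision: 1/σ_n² = 1/σ₀² + n/σ².
So 1/σ₀² = 1/69.1231 − 11/996.7 = 0.014467 − 0.011036 = 0.003431.
Hence σ₀² = 1/0.003431 ≈ 291.5.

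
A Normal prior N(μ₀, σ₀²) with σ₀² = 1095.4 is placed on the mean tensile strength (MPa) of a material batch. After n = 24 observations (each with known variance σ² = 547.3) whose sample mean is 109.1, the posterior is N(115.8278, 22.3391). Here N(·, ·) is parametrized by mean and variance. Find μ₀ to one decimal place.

μ₀ = 439.0

The posterior mean is a precision-weighted average: μ_n = (τ₀μ₀ + τ_data·x̄)/(τ₀+τ_data), with τ₀=1/σ₀² and τ_data=n/σ².
Here τ₀ = 1/1095.4 = 0.000913 and τ_data = 24/547.3 = 0.043852, so τ_n = 0.044765.
Rearranging for μ₀: μ₀ = (μ_n·τ_n − τ_data·x̄)/τ₀ = (115.8278·0.044765 − 0.043852·109.1) / 0.000913 = 0.400778/0.000913 ≈ 439.0.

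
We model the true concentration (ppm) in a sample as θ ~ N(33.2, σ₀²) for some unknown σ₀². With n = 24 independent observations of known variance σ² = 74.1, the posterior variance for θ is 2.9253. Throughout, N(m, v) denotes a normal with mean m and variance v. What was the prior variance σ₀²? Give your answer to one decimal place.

For the Normal–Normal model with known σ², precisions add: τ_n = τ₀ + n/σ².
So 1/σ₀² = 1/2.9253 − 24/74.1 = 0.341845 − 0.323887 = 0.017958.
Hence σ₀² = 1/0.017958 ≈ 55.7.

σ₀² = 55.7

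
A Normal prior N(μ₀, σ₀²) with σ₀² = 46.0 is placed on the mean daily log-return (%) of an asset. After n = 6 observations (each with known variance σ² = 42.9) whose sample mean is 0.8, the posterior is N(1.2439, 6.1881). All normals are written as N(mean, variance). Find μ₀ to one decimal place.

The posterior mean is a precision-weighted average: μ_n = (τ₀μ₀ + τ_data·x̄)/(τ₀+τ_data), with τ₀=1/σ₀² and τ_data=n/σ².
Here τ₀ = 1/46.0 = 0.021739 and τ_data = 6/42.9 = 0.139860, so τ_n = 0.161599.
Rearranging for μ₀: μ₀ = (μ_n·τ_n − τ_data·x̄)/τ₀ = (1.2439·0.161599 − 0.139860·0.8) / 0.021739 = 0.089125/0.021739 ≈ 4.1.

μ₀ = 4.1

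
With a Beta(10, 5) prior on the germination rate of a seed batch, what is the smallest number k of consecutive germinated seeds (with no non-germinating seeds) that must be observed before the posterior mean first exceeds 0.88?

k = 27

After k germinated seeds and 0 non-germinating seeds the posterior is Beta(10+k, 5), with mean (10+k)/(10+5+k).
Set (10+k)/(15+k) > 0.88 and solve: k > (0.88·15 − 10)/(1 − 0.88) = 26.667.
The smallest integer exceeding 26.667 is 27, and checking k=27: (37)/(42) = 0.8810 > 0.88.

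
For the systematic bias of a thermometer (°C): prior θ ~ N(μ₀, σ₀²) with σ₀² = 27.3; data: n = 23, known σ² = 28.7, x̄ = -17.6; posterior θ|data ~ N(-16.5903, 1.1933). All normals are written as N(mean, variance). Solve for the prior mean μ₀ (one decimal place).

μ₀ = 5.5

With known observation variance, the Normal–Normal posterior has precision τ_n = τ₀ + n/σ² and mean μ_n = (τ₀μ₀ + (n/σ²)x̄)/τ_n.
Here τ₀ = 1/27.3 = 0.036630 and τ_data = 23/28.7 = 0.801394, so τ_n = 0.838024.
Rearranging for μ₀: μ₀ = (μ_n·τ_n − τ_data·x̄)/τ₀ = (-16.5903·0.838024 − 0.801394·-17.6) / 0.036630 = 0.201465/0.036630 ≈ 5.5.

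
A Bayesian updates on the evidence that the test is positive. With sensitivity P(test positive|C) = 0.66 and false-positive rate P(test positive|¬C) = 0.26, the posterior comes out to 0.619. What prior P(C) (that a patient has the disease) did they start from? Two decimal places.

P(C) = 0.39

In odds form, posterior odds = prior odds × likelihood ratio, so prior odds = posterior odds ÷ LR.
Posterior odds = 0.619/(1−0.619) = 1.6247. LR = 0.66/0.26 = 2.5385.
Prior odds = 1.6247/2.5385 = 0.6400, so P(C) = 0.6400/(1+0.6400) ≈ 0.39.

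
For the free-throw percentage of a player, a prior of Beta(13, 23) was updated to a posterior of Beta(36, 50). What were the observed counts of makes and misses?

23 makes and 27 misses

A Beta(α, β) prior with s successes and f failures in binomial data gives a Beta(α+s, β+f) posterior.
Match parameters: s=36−13=23, f=50−23=27.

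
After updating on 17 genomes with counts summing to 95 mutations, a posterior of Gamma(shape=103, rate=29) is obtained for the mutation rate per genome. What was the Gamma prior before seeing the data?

Gamma(shape=8, rate=12)

A Gamma(α, β) prior (rate parametrization) on a Poisson rate with n observations summing to S gives posterior Gamma(α+S, β+n).
So α = 103 − 95 = 8 and β = 29 − 17 = 12.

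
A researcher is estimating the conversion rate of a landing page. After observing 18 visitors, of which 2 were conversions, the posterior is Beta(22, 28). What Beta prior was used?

Beta(20, 12)

Under Beta–binomial conjugacy the posterior parameters are (a+s, b+f).
So a = 22 − 2 = 20 and b = 28 − 16 = 12.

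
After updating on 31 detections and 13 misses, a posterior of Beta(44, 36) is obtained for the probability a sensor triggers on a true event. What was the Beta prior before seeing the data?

Beta is conjugate to the binomial likelihood: posterior = Beta(α+s, β+f).
Subtract the data counts: 44−31=13, 36−13=23.

Beta(13, 23)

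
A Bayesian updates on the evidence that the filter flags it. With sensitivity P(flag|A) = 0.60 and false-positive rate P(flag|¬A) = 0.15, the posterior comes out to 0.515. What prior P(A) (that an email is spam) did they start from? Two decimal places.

P(A) = 0.21

Bayes' rule in odds form gives O(A|E) = O(A)·[P(E|A)/P(E|¬A)], hence O(A) = O(A|E)/LR.
Posterior odds = 0.515/(1−0.515) = 1.0619. LR = 0.60/0.15 = 4.0000.
Prior odds = 1.0619/4.0000 = 0.2655, so P(A) = 0.2655/(1+0.2655) ≈ 0.21.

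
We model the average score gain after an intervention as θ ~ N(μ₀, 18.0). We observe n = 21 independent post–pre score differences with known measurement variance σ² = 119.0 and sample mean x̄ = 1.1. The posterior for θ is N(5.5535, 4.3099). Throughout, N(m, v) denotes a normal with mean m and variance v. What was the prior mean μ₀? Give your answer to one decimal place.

With known observation variance, the Normal–Normal posterior has precision τ_n = τ₀ + n/σ² and mean μ_n = (τ₀μ₀ + (n/σ²)x̄)/τ_n.
Here τ₀ = 1/18.0 = 0.055556 and τ_data = 21/119.0 = 0.176471, so τ_n = 0.232027.
Rearranging for μ₀: μ₀ = (μ_n·τ_n − τ_data·x̄)/τ₀ = (5.5535·0.232027 − 0.176471·1.1) / 0.055556 = 1.094444/0.055556 ≈ 19.7.

μ₀ = 19.7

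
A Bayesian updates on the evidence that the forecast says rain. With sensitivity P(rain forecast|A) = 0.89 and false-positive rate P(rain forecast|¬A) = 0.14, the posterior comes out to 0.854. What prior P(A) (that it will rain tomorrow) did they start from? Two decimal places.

In odds form, posterior odds = prior odds × likelihood ratio, so prior odds = posterior odds ÷ LR.
Posterior odds = 0.854/(1−0.854) = 5.8493. LR = 0.89/0.14 = 6.3571.
Prior odds = 5.8493/6.3571 = 0.9201, so P(A) = 0.9201/(1+0.9201) ≈ 0.48.

P(A) = 0.48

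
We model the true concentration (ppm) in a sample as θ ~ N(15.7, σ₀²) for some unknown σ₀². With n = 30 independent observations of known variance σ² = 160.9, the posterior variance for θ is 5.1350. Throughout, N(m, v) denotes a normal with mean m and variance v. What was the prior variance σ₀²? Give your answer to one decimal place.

σ₀² = 120.6

For the Normal–Normal model with known σ², precisions add: τ_n = τ₀ + n/σ².
So 1/σ₀² = 1/5.1350 − 30/160.9 = 0.194742 − 0.186451 = 0.008291.
Hence σ₀² = 1/0.008291 ≈ 120.6.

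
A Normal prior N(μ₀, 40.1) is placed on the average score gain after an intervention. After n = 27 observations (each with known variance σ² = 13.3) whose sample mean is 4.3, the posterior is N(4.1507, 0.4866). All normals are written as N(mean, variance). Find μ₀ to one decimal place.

The posterior mean is a precision-weighted average: μ_n = (τ₀μ₀ + τ_data·x̄)/(τ₀+τ_data), with τ₀=1/σ₀² and τ_data=n/σ².
Here τ₀ = 1/40.1 = 0.024938 and τ_data = 27/13.3 = 2.030075, so τ_n = 2.055013.
Rearranging for μ₀: μ₀ = (μ_n·τ_n − τ_data·x̄)/τ₀ = (4.1507·2.055013 − 2.030075·4.3) / 0.024938 = -0.199580/0.024938 ≈ -8.0.

μ₀ = -8.0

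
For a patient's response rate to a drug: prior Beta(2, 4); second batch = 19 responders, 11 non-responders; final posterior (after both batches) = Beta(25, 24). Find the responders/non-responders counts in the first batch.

Sequential conjugate updates are equivalent to a single update on the pooled data, so total successes = posterior α − prior α and total failures = posterior β − prior β.
Total across both batches: 25−2=23 responders, 24−4=20 non-responders.
Subtract the second batch: 23−19=4 responders and 20−11=9 non-responders.

4 responders and 9 non-responders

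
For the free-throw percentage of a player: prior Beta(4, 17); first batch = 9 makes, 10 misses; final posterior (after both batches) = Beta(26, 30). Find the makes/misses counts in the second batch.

13 makes and 3 misses

Sequential conjugate updates are equivalent to a single update on the pooled data, so total successes = posterior α − prior α and total failures = posterior β − prior β.
Total across both batches: 26−4=22 makes, 30−17=13 misses.
Subtract the first batch: 22−9=13 makes and 13−10=3 misses.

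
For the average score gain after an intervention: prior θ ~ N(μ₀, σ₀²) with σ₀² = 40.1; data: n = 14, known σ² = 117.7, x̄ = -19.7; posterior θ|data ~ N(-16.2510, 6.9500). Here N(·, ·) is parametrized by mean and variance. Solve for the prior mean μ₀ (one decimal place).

With known observation variance, the Normal–Normal posterior has precision τ_n = τ₀ + n/σ² and mean μ_n = (τ₀μ₀ + (n/σ²)x̄)/τ_n.
Here τ₀ = 1/40.1 = 0.024938 and τ_data = 14/117.7 = 0.118946, so τ_n = 0.143884.
Rearranging for μ₀: μ₀ = (μ_n·τ_n − τ_data·x̄)/τ₀ = (-16.2510·0.143884 − 0.118946·-19.7) / 0.024938 = 0.004977/0.024938 ≈ 0.2.

μ₀ = 0.2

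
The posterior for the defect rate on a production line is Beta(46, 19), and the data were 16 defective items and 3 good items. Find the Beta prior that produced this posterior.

Beta(30, 16)

Under Beta–binomial conjugacy the posterior parameters are (α+s, β+f).
Subtract the data counts: 46−16=30, 19−3=16.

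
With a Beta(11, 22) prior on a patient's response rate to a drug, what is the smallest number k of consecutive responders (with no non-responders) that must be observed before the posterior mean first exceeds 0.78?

k = 68

After k responders and 0 non-responders the posterior is Beta(11+k, 22), with mean (11+k)/(11+22+k).
Set (11+k)/(33+k) > 0.78 and solve: k > (0.78·33 − 11)/(1 − 0.78) = 67.000.
The smallest integer exceeding 67.000 is 68.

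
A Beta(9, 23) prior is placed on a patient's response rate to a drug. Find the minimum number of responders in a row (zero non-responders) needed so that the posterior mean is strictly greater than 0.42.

After k responders and 0 non-responders the posterior is Beta(9+k, 23), with mean (9+k)/(9+23+k).
Set (9+k)/(32+k) > 0.42 and solve: k > (0.42·32 − 9)/(1 − 0.42) = 7.655.
The smallest integer exceeding 7.655 is 8, and checking k=8: (17)/(40) = 0.4250 > 0.42.

k = 8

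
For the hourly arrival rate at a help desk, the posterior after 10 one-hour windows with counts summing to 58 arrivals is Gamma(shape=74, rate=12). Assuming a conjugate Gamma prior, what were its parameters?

Gamma–Poisson conjugacy: posterior shape = α + Σxᵢ, posterior rate = β + n.
So α = 74 − 58 = 16 and β = 12 − 10 = 2.

Gamma(shape=16, rate=2)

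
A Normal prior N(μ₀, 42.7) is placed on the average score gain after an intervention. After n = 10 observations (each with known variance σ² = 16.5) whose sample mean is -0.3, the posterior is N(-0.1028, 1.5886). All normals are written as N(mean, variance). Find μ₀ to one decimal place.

With known observation variance, the Normal–Normal posterior has precision τ_n = τ₀ + n/σ² and mean μ_n = (τ₀μ₀ + (n/σ²)x̄)/τ_n.
Here τ₀ = 1/42.7 = 0.023419 and τ_data = 10/16.5 = 0.606061, so τ_n = 0.629480.
Rearranging for μ₀: μ₀ = (μ_n·τ_n − τ_data·x̄)/τ₀ = (-0.1028·0.629480 − 0.606061·-0.3) / 0.023419 = 0.117108/0.023419 ≈ 5.0.

μ₀ = 5.0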